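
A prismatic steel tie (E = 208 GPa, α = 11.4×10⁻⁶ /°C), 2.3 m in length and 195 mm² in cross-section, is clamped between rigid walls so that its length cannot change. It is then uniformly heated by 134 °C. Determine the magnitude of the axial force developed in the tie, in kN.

Full restraint means ε = 0, so the stress is σ = EαΔT = 208×10³ × 11.4×10⁻⁶ × 134 = 317.7 MPa.
P = AEαΔT = 195 × 208×10³ × 11.4×10⁻⁶ × 134 = 61.96 kN (compressive).

P ≈ 62 kN (compressive)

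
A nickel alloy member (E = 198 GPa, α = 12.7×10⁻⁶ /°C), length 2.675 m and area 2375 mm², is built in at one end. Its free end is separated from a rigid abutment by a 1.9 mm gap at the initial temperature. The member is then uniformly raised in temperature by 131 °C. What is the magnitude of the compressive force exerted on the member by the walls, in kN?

P ≈ 448 kN

Unrestrained expansion: δ_free = αΔT L = 12.7×10⁻⁶ × 131 × 2675 = 4.45 mm.
The gap closes (δ_free > 1.9 mm) and the wall then resists a further 4.45 − 1.9 = 2.55 mm of expansion.
So σ = E(δ_free − g)/L = 198×10³ × 2.55/2675 = 188.8 MPa.
Force on the wall = σA = 188.8 × 2375 mm² = 448.3 kN.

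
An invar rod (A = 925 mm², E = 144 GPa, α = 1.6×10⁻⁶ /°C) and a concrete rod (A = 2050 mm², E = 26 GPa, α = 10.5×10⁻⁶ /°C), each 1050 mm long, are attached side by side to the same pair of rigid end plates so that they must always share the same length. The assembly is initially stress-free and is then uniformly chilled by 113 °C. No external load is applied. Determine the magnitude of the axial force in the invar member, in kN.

The concrete has the larger α, so on cooling it would change length more than the invar if both were free. The rigid plates force a common final length, so the concrete is put into tension and the invar into compression, with equal and opposite forces P (no external load).
Compatibility of the two members (thermal + elastic change equal): (α₁ − α₂)ΔT = P·[1/(A₁E₁) + 1/(A₂E₂)].
|α₁ − α₂|·ΔT = 8.9×10⁻⁶ × 113 = 0.001006.
1/(A₁E₁) + 1/(A₂E₂) = 1/(925×144×10³) + 1/(2050×26×10³) = 2.627×10⁻⁸ N⁻¹.
So P = 0.001006 / 2.627×10⁻⁸ = 38.28 kN.

P ≈ 38.3 kN (compressive in the invar)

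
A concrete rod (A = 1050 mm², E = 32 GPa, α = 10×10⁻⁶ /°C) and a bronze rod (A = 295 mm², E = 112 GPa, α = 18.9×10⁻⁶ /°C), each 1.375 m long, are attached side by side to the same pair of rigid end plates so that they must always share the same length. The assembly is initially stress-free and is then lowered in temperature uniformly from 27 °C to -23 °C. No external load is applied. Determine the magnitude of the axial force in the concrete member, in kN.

P ≈ 7.41 kN (compressive in the concrete)

Equilibrium of a rigid end plate with no external load gives equal and opposite internal forces ±P in the two members. Since α_{bronze} > α_{concrete}, cooling drives the bronze into tension and the concrete into compression.
Equating the net (thermal + elastic) strains gives |α₁ − α₂|·ΔT = P·[1/(A₁E₁) + 1/(A₂E₂)].
|α₁ − α₂|·ΔT = 8.9×10⁻⁶ × 50 = 0.000445.
1/(A₁E₁) + 1/(A₂E₂) = 1/(1050×32×10³) + 1/(295×112×10³) = 6.003×10⁻⁸ N⁻¹.
So P = 0.000445 / 6.003×10⁻⁸ = 7.413 kN.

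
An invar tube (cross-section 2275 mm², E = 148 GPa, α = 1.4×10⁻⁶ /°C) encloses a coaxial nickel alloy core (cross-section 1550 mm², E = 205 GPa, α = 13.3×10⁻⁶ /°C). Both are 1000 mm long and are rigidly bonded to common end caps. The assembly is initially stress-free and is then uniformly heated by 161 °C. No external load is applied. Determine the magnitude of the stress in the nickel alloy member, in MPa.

Equilibrium of a rigid end plate with no external load gives equal and opposite internal forces ±P in the two members. Since α_{nickel alloy} > α_{invar}, heating drives the nickel alloy into compression and the invar into tension.
Compatibility of the two members (thermal + elastic change equal): (α₁ − α₂)ΔT = P·[1/(A₁E₁) + 1/(A₂E₂)].
|α₁ − α₂|·ΔT = 11.9×10⁻⁶ × 161 = 0.001916.
1/(A₁E₁) + 1/(A₂E₂) = 1/(2275×148×10³) + 1/(1550×205×10³) = 6.117×10⁻⁹ N⁻¹.
So P = 0.001916 / 6.117×10⁻⁹ = 313.2 kN.
σ_{nickel alloy} = P/A₂ = 313200/1550 = 202.1 MPa, compressive.

σ ≈ 202 MPa (compressive)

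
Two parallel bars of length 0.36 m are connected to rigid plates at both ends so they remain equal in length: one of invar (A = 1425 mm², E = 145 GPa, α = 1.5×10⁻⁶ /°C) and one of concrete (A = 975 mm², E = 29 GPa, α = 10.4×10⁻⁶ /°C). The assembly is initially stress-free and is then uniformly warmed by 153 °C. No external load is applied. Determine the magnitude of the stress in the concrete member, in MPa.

Both members must finish at the same length. With the larger α, the concrete tends to over-expand; the plates restrain it, putting the concrete in compression and the invar in tension. With no external load the two internal forces are equal and opposite, magnitude P.
Setting the final lengths equal and cancelling L: (α₁ − α₂)ΔT = P/(A₁E₁) + P/(A₂E₂).
|α₁ − α₂|·ΔT = 8.9×10⁻⁶ × 153 = 0.001362.
1/(A₁E₁) + 1/(A₂E₂) = 1/(1425×145×10³) + 1/(975×29×10³) = 4.021×10⁻⁸ N⁻¹.
P = 0.001362 / 4.021×10⁻⁸ = 33870 N = 33.87 kN.
σ_{concrete} = P/A₂ = 33870/975 = 34.74 MPa, compressive.

σ ≈ 34.7 MPa (compressive)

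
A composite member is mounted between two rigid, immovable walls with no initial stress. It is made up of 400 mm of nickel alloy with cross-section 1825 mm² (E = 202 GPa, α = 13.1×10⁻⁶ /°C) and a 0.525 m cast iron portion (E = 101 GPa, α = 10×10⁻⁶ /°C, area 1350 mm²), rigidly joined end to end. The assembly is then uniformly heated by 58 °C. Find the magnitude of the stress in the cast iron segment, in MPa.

σ ≈ 91.3 MPa (compressive)

Free thermal expansion of the whole bar: Σ αᵢΔT Lᵢ = 13.1×10⁻⁶×58×400 + 10×10⁻⁶×58×525 = 0.6084 mm.
The rigid supports impose zero overall length change; the single axial force P common to all segments must satisfy P Σ Lᵢ/(AᵢEᵢ) = δ_free.
The series flexibility is Σ Lᵢ/(AᵢEᵢ) = 400/(1825×202×10³) + 525/(1350×101×10³) = 4.935×10⁻⁶ mm/N.
P = 0.6084 / 4.935×10⁻⁶ = 123300 N = 123.3 kN, compressive.
σ_{cast iron} = P / A = 123300 / 1350 = 91.32 MPa.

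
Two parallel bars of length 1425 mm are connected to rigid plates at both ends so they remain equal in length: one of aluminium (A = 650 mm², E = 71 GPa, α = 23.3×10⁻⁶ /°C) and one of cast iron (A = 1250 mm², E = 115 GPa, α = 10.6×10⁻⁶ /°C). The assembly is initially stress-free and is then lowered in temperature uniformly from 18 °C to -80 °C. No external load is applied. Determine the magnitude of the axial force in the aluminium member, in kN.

P ≈ 43.5 kN (tensile in the aluminium)

Both members must finish at the same length. With the larger α, the aluminium tends to over-contract; the plates restrain it, putting the aluminium in tension and the cast iron in compression. With no external load the two internal forces are equal and opposite, magnitude P.
Equating the net (thermal + elastic) strains gives |α₁ − α₂|·ΔT = P·[1/(A₁E₁) + 1/(A₂E₂)].
|α₁ − α₂|·ΔT = 12.7×10⁻⁶ × 98 = 0.001245.
1/(A₁E₁) + 1/(A₂E₂) = 1/(650×71×10³) + 1/(1250×115×10³) = 2.862×10⁻⁸ N⁻¹.
P = 0.001245 / 2.862×10⁻⁸ = 43480 N = 43.48 kN.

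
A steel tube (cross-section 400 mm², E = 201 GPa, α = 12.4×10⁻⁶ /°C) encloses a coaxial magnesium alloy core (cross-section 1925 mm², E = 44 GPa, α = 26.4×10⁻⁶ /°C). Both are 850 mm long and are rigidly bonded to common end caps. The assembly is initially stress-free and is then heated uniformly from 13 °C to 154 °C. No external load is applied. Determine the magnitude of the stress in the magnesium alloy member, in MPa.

Both members must finish at the same length. With the larger α, the magnesium alloy tends to over-expand; the plates restrain it, putting the magnesium alloy in compression and the steel in tension. With no external load the two internal forces are equal and opposite, magnitude P.
Setting the final lengths equal and cancelling L: (α₁ − α₂)ΔT = P/(A₁E₁) + P/(A₂E₂).
|α₁ − α₂|·ΔT = 14×10⁻⁶ × 141 = 0.001974.
1/(A₁E₁) + 1/(A₂E₂) = 1/(400×201×10³) + 1/(1925×44×10³) = 2.424×10⁻⁸ N⁻¹.
P = 0.001974 / 2.424×10⁻⁸ = 81420 N = 81.42 kN.
σ_{magnesium alloy} = P/A₂ = 81420/1925 = 42.3 MPa, compressive.

σ ≈ 42.3 MPa (compressive)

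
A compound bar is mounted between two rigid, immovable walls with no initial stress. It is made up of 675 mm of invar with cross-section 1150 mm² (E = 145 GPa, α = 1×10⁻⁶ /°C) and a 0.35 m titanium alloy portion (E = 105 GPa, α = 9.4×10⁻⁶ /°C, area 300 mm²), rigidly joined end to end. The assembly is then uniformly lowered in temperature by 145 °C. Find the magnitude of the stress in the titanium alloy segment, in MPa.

σ ≈ 126 MPa (tensile)

If the supports were absent, the total length change would be Σ αᵢΔT Lᵢ = 1×10⁻⁶×145×675 + 9.4×10⁻⁶×145×350 = 0.5749 mm.
Since the ends are fixed, an axial force P builds up, equal in every segment, with P · Σ Lᵢ/(AᵢEᵢ) = δ_free.
The series flexibility is Σ Lᵢ/(AᵢEᵢ) = 675/(1150×145×10³) + 350/(300×105×10³) = 1.516×10⁻⁵ mm/N.
P = 0.5749 / 1.516×10⁻⁵ = 37930 N = 37.93 kN, tensile.
σ_{titanium alloy} = P / A = 37930 / 300 = 126.4 MPa.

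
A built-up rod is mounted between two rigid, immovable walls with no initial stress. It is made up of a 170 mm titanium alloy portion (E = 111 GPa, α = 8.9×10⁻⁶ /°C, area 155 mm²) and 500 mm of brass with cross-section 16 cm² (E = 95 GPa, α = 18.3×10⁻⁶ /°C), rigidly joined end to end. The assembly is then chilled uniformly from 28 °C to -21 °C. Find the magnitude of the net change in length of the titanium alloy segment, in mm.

|ΔL| ≈ 0.318 mm

Free thermal contraction of the whole bar: Σ αᵢΔT Lᵢ = 8.9×10⁻⁶×49×170 + 18.3×10⁻⁶×49×500 = 0.5225 mm.
Since the ends are fixed, an axial force P builds up, equal in every segment, with P · Σ Lᵢ/(AᵢEᵢ) = δ_free.
Σ Lᵢ/(AᵢEᵢ) = 170/(155×111×10³) + 500/(1600×95×10³) = 1.317×10⁻⁵ mm/N.
So P = 0.5225 / 1.317×10⁻⁵ = 39.67 kN, tensile.
For the titanium alloy segment, free thermal change = 8.9×10⁻⁶×49×170 = 0.07414 mm and elastic change from P = 39670×170/(155×111×10³) = 0.392 mm; these oppose, so the net change is 0.318 mm (segment lengthens).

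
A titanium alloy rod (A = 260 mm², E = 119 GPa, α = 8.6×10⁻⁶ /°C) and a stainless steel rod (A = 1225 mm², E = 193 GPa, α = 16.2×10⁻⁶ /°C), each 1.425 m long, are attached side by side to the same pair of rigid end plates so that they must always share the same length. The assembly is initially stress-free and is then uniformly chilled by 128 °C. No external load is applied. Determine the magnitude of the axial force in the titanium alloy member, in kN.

Both members must finish at the same length. With the larger α, the stainless steel tends to over-contract; the plates restrain it, putting the stainless steel in tension and the titanium alloy in compression. With no external load the two internal forces are equal and opposite, magnitude P.
Equating the net (thermal + elastic) strains gives |α₁ − α₂|·ΔT = P·[1/(A₁E₁) + 1/(A₂E₂)].
|α₁ − α₂|·ΔT = 7.6×10⁻⁶ × 128 = 0.0009728.
1/(A₁E₁) + 1/(A₂E₂) = 1/(260×119×10³) + 1/(1225×193×10³) = 3.655×10⁻⁸ N⁻¹.
P = 0.0009728 / 3.655×10⁻⁸ = 26620 N = 26.62 kN.

P ≈ 26.6 kN (compressive in the titanium alloy)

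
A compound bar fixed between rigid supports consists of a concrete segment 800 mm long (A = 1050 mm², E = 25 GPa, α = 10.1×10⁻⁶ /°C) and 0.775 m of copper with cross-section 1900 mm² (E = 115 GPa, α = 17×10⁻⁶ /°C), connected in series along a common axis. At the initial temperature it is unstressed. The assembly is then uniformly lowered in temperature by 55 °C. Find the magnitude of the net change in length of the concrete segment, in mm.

If the supports were absent, the total length change would be Σ αᵢΔT Lᵢ = 10.1×10⁻⁶×55×800 + 17×10⁻⁶×55×775 = 1.169 mm.
Since the ends are fixed, an axial force P builds up, equal in every segment, with P · Σ Lᵢ/(AᵢEᵢ) = δ_free.
The series flexibility is Σ Lᵢ/(AᵢEᵢ) = 800/(1050×25×10³) + 775/(1900×115×10³) = 3.402×10⁻⁵ mm/N.
P = 1.169 / 3.402×10⁻⁵ = 34360 N = 34.36 kN, tensile.
For the concrete segment, free thermal change = 10.1×10⁻⁶×55×800 = 0.4444 mm and elastic change from P = 34360×800/(1050×25×10³) = 1.047 mm; these oppose, so the net change is 0.603 mm (segment lengthens).

|ΔL| ≈ 0.603 mm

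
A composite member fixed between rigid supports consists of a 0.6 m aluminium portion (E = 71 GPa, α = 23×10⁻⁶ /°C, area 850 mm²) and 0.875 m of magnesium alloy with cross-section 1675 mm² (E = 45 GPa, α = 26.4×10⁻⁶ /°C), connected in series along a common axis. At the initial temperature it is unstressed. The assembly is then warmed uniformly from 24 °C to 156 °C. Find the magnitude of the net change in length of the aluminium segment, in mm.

Free thermal expansion of the whole bar: Σ αᵢΔT Lᵢ = 23×10⁻⁶×132×600 + 26.4×10⁻⁶×132×875 = 4.871 mm.
The walls prevent any net length change, so an axial force P (same in every segment) develops. Compatibility: P · Σ Lᵢ/(AᵢEᵢ) = δ_free.
Σ Lᵢ/(AᵢEᵢ) = 600/(850×71×10³) + 875/(1675×45×10³) = 2.155×10⁻⁵ mm/N.
Hence P = δ_free / Σ(L/AE) = 4.871/2.155×10⁻⁵ = 226 kN (compressive).
For the aluminium segment, free thermal change = 23×10⁻⁶×132×600 = 1.822 mm and elastic change from P = 226000×600/(850×71×10³) = 2.247 mm; these oppose, so the net change is 0.425 mm (segment shortens).

|ΔL| ≈ 0.425 mm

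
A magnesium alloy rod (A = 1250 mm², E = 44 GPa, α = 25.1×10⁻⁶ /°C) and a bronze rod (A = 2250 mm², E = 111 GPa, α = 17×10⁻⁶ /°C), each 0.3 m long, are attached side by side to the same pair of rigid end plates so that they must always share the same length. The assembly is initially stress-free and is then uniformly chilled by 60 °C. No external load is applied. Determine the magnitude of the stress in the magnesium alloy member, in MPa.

Both members must finish at the same length. With the larger α, the magnesium alloy tends to over-contract; the plates restrain it, putting the magnesium alloy in tension and the bronze in compression. With no external load the two internal forces are equal and opposite, magnitude P.
Compatibility of the two members (thermal + elastic change equal): (α₁ − α₂)ΔT = P·[1/(A₁E₁) + 1/(A₂E₂)].
|α₁ − α₂|·ΔT = 8.1×10⁻⁶ × 60 = 0.000486.
1/(A₁E₁) + 1/(A₂E₂) = 1/(1250×44×10³) + 1/(2250×111×10³) = 2.219×10⁻⁸ N⁻¹.
P = 0.000486 / 2.219×10⁻⁸ = 21910 N = 21.91 kN.
σ_{magnesium alloy} = P/A₁ = 21910/1250 = 17.52 MPa, tensile.

σ ≈ 17.5 MPa (tensile)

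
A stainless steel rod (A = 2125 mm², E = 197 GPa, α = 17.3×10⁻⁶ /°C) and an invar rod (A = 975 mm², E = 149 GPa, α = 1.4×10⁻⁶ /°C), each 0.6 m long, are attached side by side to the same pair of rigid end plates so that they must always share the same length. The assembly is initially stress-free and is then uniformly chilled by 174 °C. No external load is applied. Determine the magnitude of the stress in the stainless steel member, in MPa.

The stainless steel has the larger α, so on cooling it would change length more than the invar if both were free. The rigid plates force a common final length, so the stainless steel is put into tension and the invar into compression, with equal and opposite forces P (no external load).
Equating the net (thermal + elastic) strains gives |α₁ − α₂|·ΔT = P·[1/(A₁E₁) + 1/(A₂E₂)].
|α₁ − α₂|·ΔT = 15.9×10⁻⁶ × 174 = 0.002767.
1/(A₁E₁) + 1/(A₂E₂) = 1/(2125×197×10³) + 1/(975×149×10³) = 9.272×10⁻⁹ N⁻¹.
So P = 0.002767 / 9.272×10⁻⁹ = 298.4 kN.
σ_{stainless steel} = P/A₁ = 298400/2125 = 140.4 MPa, tensile.

σ ≈ 140 MPa (tensile)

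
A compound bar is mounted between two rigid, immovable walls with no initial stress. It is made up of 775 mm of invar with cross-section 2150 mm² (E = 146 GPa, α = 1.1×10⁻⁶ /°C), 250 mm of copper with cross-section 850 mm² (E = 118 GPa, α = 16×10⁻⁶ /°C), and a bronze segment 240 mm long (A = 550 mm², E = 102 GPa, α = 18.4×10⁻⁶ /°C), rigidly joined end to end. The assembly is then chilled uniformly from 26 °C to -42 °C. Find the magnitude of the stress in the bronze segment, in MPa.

With the walls removed the bar would change length by δ_free = Σ αᵢΔT Lᵢ = 1.1×10⁻⁶×68×775 + 16×10⁻⁶×68×250 + 18.4×10⁻⁶×68×240 = 0.6303 mm.
Since the ends are fixed, an axial force P builds up, equal in every segment, with P · Σ Lᵢ/(AᵢEᵢ) = δ_free.
The series flexibility is Σ Lᵢ/(AᵢEᵢ) = 775/(2150×146×10³) + 250/(850×118×10³) + 240/(550×102×10³) = 9.24×10⁻⁶ mm/N.
P = 0.6303 / 9.24×10⁻⁶ = 68210 N = 68.21 kN, tensile.
σ_{bronze} = P / A = 68210 / 550 = 124 MPa.

σ ≈ 124 MPa (tensile)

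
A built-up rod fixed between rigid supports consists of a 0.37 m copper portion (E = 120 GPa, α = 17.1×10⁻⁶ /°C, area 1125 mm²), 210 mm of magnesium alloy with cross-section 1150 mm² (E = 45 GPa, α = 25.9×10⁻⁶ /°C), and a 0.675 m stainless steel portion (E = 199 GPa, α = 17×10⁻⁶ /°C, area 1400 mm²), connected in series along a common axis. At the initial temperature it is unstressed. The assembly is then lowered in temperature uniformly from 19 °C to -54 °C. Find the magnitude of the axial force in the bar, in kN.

If the supports were absent, the total length change would be Σ αᵢΔT Lᵢ = 17.1×10⁻⁶×73×370 + 25.9×10⁻⁶×73×210 + 17×10⁻⁶×73×675 = 1.697 mm.
Since the ends are fixed, an axial force P builds up, equal in every segment, with P · Σ Lᵢ/(AᵢEᵢ) = δ_free.
Σ Lᵢ/(AᵢEᵢ) = 370/(1125×120×10³) + 210/(1150×45×10³) + 675/(1400×199×10³) = 9.222×10⁻⁶ mm/N.
So P = 1.697 / 9.222×10⁻⁶ = 184 kN, tensile.

P ≈ 184 kN (tensile)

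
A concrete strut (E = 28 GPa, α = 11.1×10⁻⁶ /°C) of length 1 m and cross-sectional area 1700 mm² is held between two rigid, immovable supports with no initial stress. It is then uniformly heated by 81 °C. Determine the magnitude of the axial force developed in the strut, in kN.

P ≈ 42.8 kN (compressive)

Full restraint means ε = 0, so the stress is σ = EαΔT = 28×10³ × 11.1×10⁻⁶ × 81 = 25.17 MPa.
P = AEαΔT = 1700 × 28×10³ × 11.1×10⁻⁶ × 81 = 42.8 kN (compressive).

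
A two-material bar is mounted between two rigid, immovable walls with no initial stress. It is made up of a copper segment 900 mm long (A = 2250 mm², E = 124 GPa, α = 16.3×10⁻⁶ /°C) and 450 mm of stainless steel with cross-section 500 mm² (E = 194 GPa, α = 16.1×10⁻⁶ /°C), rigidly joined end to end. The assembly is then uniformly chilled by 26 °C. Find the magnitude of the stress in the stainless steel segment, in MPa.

With the walls removed the bar would change length by δ_free = Σ αᵢΔT Lᵢ = 16.3×10⁻⁶×26×900 + 16.1×10⁻⁶×26×450 = 0.5698 mm.
Since the ends are fixed, an axial force P builds up, equal in every segment, with P · Σ Lᵢ/(AᵢEᵢ) = δ_free.
Σ Lᵢ/(AᵢEᵢ) = 900/(2250×124×10³) + 450/(500×194×10³) = 7.865×10⁻⁶ mm/N.
Hence P = δ_free / Σ(L/AE) = 0.5698/7.865×10⁻⁶ = 72.45 kN (tensile).
σ_{stainless steel} = P / A = 72450 / 500 = 144.9 MPa.

σ ≈ 145 MPa (tensile)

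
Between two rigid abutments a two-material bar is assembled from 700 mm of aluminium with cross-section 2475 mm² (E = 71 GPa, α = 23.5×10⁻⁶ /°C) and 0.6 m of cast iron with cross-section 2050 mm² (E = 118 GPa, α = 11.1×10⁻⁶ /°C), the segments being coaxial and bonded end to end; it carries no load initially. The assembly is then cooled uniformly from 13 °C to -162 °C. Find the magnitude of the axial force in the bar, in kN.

With the walls removed the bar would change length by δ_free = Σ αᵢΔT Lᵢ = 23.5×10⁻⁶×175×700 + 11.1×10⁻⁶×175×600 = 4.044 mm.
The walls prevent any net length change, so an axial force P (same in every segment) develops. Compatibility: P · Σ Lᵢ/(AᵢEᵢ) = δ_free.
The series flexibility is Σ Lᵢ/(AᵢEᵢ) = 700/(2475×71×10³) + 600/(2050×118×10³) = 6.464×10⁻⁶ mm/N.
So P = 4.044 / 6.464×10⁻⁶ = 625.7 kN, tensile.

P ≈ 626 kN (tensile)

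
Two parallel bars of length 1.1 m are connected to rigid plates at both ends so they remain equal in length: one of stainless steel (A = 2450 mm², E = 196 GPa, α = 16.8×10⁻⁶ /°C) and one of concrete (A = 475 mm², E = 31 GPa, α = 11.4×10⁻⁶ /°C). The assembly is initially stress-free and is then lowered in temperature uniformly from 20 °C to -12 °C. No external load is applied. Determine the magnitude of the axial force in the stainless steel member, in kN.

Equilibrium of a rigid end plate with no external load gives equal and opposite internal forces ±P in the two members. Since α_{stainless steel} > α_{concrete}, cooling drives the stainless steel into tension and the concrete into compression.
Compatibility of the two members (thermal + elastic change equal): (α₁ − α₂)ΔT = P·[1/(A₁E₁) + 1/(A₂E₂)].
|α₁ − α₂|·ΔT = 5.4×10⁻⁶ × 32 = 0.0001728.
1/(A₁E₁) + 1/(A₂E₂) = 1/(2450×196×10³) + 1/(475×31×10³) = 6.999×10⁻⁸ N⁻¹.
P = 0.0001728 / 6.999×10⁻⁸ = 2469 N = 2.469 kN.

P ≈ 2.47 kN (tensile in the stainless steel)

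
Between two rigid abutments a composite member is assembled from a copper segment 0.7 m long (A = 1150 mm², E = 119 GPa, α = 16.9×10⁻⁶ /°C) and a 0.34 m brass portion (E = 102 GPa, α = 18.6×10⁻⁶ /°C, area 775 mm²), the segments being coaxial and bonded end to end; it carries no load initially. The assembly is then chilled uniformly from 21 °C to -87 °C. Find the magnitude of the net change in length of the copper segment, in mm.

|ΔL| ≈ 0.213 mm

If the supports were absent, the total length change would be Σ αᵢΔT Lᵢ = 16.9×10⁻⁶×108×700 + 18.6×10⁻⁶×108×340 = 1.961 mm.
Since the ends are fixed, an axial force P builds up, equal in every segment, with P · Σ Lᵢ/(AᵢEᵢ) = δ_free.
Σ Lᵢ/(AᵢEᵢ) = 700/(1150×119×10³) + 340/(775×102×10³) = 9.416×10⁻⁶ mm/N.
So P = 1.961 / 9.416×10⁻⁶ = 208.2 kN, tensile.
For the copper segment, free thermal change = 16.9×10⁻⁶×108×700 = 1.278 mm and elastic change from P = 208200×700/(1150×119×10³) = 1.065 mm; these oppose, so the net change is 0.213 mm (segment shortens).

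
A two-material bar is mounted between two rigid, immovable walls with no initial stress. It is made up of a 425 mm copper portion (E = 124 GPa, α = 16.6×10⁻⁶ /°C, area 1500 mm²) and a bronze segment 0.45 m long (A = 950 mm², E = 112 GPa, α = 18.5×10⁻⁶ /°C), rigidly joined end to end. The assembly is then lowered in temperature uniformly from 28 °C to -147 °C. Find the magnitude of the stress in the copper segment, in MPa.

If the supports were absent, the total length change would be Σ αᵢΔT Lᵢ = 16.6×10⁻⁶×175×425 + 18.5×10⁻⁶×175×450 = 2.692 mm.
The walls prevent any net length change, so an axial force P (same in every segment) develops. Compatibility: P · Σ Lᵢ/(AᵢEᵢ) = δ_free.
Σ Lᵢ/(AᵢEᵢ) = 425/(1500×124×10³) + 450/(950×112×10³) = 6.514×10⁻⁶ mm/N.
So P = 2.692 / 6.514×10⁻⁶ = 413.2 kN, tensile.
σ_{copper} = P / A = 413200 / 1500 = 275.4 MPa.

σ ≈ 275 MPa (tensile)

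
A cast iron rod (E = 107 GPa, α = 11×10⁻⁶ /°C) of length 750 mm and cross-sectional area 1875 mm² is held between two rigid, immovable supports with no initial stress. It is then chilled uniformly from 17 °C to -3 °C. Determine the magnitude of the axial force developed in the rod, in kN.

The ends cannot move, so σ = EαΔT = 107×10³ × 11×10⁻⁶ × 20 = 23.54 MPa.
Then P = σA = 23.54 × 1875 mm² = 44.14 kN, tensile.

P ≈ 44.1 kN (tensile)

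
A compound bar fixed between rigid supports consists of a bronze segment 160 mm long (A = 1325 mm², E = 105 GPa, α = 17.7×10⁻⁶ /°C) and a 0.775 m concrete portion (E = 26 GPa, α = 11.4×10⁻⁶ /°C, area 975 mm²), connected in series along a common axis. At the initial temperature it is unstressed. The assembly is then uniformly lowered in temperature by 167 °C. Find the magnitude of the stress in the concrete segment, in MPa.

If the supports were absent, the total length change would be Σ αᵢΔT Lᵢ = 17.7×10⁻⁶×167×160 + 11.4×10⁻⁶×167×775 = 1.948 mm.
Since the ends are fixed, an axial force P builds up, equal in every segment, with P · Σ Lᵢ/(AᵢEᵢ) = δ_free.
Σ Lᵢ/(AᵢEᵢ) = 160/(1325×105×10³) + 775/(975×26×10³) = 3.172×10⁻⁵ mm/N.
P = 1.948 / 3.172×10⁻⁵ = 61420 N = 61.42 kN, tensile.
σ_{concrete} = P / A = 61420 / 975 = 63 MPa.

σ ≈ 63 MPa (tensile)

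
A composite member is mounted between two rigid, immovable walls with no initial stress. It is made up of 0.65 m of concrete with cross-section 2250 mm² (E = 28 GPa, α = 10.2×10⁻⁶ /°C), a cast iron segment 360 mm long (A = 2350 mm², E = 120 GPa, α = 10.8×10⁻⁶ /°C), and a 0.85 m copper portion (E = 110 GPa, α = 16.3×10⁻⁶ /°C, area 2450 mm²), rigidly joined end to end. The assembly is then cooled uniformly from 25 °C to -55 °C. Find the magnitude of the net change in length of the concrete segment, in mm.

|ΔL| ≈ 0.834 mm

With the walls removed the bar would change length by δ_free = Σ αᵢΔT Lᵢ = 10.2×10⁻⁶×80×650 + 10.8×10⁻⁶×80×360 + 16.3×10⁻⁶×80×850 = 1.95 mm.
The rigid supports impose zero overall length change; the single axial force P common to all segments must satisfy P Σ Lᵢ/(AᵢEᵢ) = δ_free.
Σ Lᵢ/(AᵢEᵢ) = 650/(2250×28×10³) + 360/(2350×120×10³) + 850/(2450×110×10³) = 1.475×10⁻⁵ mm/N.
P = 1.95 / 1.475×10⁻⁵ = 132200 N = 132.2 kN, tensile.
For the concrete segment, free thermal change = 10.2×10⁻⁶×80×650 = 0.5304 mm and elastic change from P = 132200×650/(2250×28×10³) = 1.364 mm; these oppose, so the net change is 0.834 mm (segment lengthens).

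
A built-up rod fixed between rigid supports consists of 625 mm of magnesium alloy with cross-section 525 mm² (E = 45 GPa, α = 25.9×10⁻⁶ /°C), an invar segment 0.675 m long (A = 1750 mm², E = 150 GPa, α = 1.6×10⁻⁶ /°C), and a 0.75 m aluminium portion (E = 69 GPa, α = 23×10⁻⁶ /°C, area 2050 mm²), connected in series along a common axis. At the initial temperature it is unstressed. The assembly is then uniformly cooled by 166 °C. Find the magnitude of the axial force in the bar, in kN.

If the supports were absent, the total length change would be Σ αᵢΔT Lᵢ = 25.9×10⁻⁶×166×625 + 1.6×10⁻⁶×166×675 + 23×10⁻⁶×166×750 = 5.73 mm.
The rigid supports impose zero overall length change; the single axial force P common to all segments must satisfy P Σ Lᵢ/(AᵢEᵢ) = δ_free.
Σ Lᵢ/(AᵢEᵢ) = 625/(525×45×10³) + 675/(1750×150×10³) + 750/(2050×69×10³) = 3.433×10⁻⁵ mm/N.
P = 5.73 / 3.433×10⁻⁵ = 166900 N = 166.9 kN, tensile.

P ≈ 167 kN (tensile)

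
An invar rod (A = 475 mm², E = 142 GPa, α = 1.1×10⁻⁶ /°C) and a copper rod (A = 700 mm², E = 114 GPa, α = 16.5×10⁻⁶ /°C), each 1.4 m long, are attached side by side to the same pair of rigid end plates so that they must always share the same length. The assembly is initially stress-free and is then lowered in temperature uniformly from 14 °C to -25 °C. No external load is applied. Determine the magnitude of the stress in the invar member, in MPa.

Equilibrium of a rigid end plate with no external load gives equal and opposite internal forces ±P in the two members. Since α_{copper} > α_{invar}, cooling drives the copper into tension and the invar into compression.
Equating the net (thermal + elastic) strains gives |α₁ − α₂|·ΔT = P·[1/(A₁E₁) + 1/(A₂E₂)].
|α₁ − α₂|·ΔT = 15.4×10⁻⁶ × 39 = 0.0006006.
1/(A₁E₁) + 1/(A₂E₂) = 1/(475×142×10³) + 1/(700×114×10³) = 2.736×10⁻⁸ N⁻¹.
So P = 0.0006006 / 2.736×10⁻⁸ = 21.95 kN.
σ_{invar} = P/A₁ = 21950/475 = 46.22 MPa, compressive.

σ ≈ 46.2 MPa (compressive)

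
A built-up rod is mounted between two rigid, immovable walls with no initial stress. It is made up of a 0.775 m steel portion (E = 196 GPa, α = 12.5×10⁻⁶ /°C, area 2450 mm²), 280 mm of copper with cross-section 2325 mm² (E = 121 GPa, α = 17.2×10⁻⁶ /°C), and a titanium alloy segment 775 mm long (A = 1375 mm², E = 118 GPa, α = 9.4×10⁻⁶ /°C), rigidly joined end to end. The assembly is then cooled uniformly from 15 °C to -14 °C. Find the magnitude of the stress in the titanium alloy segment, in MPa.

σ ≈ 62.2 MPa (tensile)

Free thermal contraction of the whole bar: Σ αᵢΔT Lᵢ = 12.5×10⁻⁶×29×775 + 17.2×10⁻⁶×29×280 + 9.4×10⁻⁶×29×775 = 0.6319 mm.
The walls prevent any net length change, so an axial force P (same in every segment) develops. Compatibility: P · Σ Lᵢ/(AᵢEᵢ) = δ_free.
Σ Lᵢ/(AᵢEᵢ) = 775/(2450×196×10³) + 280/(2325×121×10³) + 775/(1375×118×10³) = 7.386×10⁻⁶ mm/N.
Hence P = δ_free / Σ(L/AE) = 0.6319/7.386×10⁻⁶ = 85.55 kN (tensile).
σ_{titanium alloy} = P / A = 85550 / 1375 = 62.22 MPa.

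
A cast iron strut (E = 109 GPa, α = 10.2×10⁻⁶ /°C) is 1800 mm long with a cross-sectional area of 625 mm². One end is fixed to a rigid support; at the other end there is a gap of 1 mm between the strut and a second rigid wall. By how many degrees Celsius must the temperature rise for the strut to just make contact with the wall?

The gap closes when αΔT L = 1 mm, since the strut is still unstressed at that instant.
So ΔT = g/(αL) = 1/(10.2×10⁻⁶ × 1800) = 54.47 °C.

ΔT ≈ 54.5 °C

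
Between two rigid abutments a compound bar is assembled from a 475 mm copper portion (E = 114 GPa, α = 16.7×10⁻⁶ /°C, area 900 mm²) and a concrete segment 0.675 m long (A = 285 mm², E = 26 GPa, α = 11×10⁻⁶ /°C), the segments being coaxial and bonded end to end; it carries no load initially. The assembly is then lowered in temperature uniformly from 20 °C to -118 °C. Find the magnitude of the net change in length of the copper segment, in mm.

|ΔL| ≈ 0.992 mm

With the walls removed the bar would change length by δ_free = Σ αᵢΔT Lᵢ = 16.7×10⁻⁶×138×475 + 11×10⁻⁶×138×675 = 2.119 mm.
The rigid supports impose zero overall length change; the single axial force P common to all segments must satisfy P Σ Lᵢ/(AᵢEᵢ) = δ_free.
The series flexibility is Σ Lᵢ/(AᵢEᵢ) = 475/(900×114×10³) + 675/(285×26×10³) = 9.572×10⁻⁵ mm/N.
P = 2.119 / 9.572×10⁻⁵ = 22140 N = 22.14 kN, tensile.
For the copper segment, free thermal change = 16.7×10⁻⁶×138×475 = 1.095 mm and elastic change from P = 22140×475/(900×114×10³) = 0.1025 mm; these oppose, so the net change is 0.992 mm (segment shortens).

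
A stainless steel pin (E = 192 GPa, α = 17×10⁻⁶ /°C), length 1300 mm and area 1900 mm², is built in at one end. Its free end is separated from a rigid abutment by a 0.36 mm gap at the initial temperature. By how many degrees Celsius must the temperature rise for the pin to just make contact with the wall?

Contact occurs when the free expansion equals the gap: αΔT L = 0.36 mm.
So ΔT = g/(αL) = 0.36/(17×10⁻⁶ × 1300) = 16.29 °C.

ΔT ≈ 16.3 °C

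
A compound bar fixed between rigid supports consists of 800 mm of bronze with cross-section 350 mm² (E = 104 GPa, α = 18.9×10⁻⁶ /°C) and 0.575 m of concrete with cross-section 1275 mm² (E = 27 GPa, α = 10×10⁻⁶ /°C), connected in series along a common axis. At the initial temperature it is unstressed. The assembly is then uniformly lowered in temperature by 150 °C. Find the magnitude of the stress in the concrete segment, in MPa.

σ ≈ 63.5 MPa (tensile)

If the supports were absent, the total length change would be Σ αᵢΔT Lᵢ = 18.9×10⁻⁶×150×800 + 10×10⁻⁶×150×575 = 3.13 mm.
Since the ends are fixed, an axial force P builds up, equal in every segment, with P · Σ Lᵢ/(AᵢEᵢ) = δ_free.
The series flexibility is Σ Lᵢ/(AᵢEᵢ) = 800/(350×104×10³) + 575/(1275×27×10³) = 3.868×10⁻⁵ mm/N.
So P = 3.13 / 3.868×10⁻⁵ = 80.93 kN, tensile.
σ_{concrete} = P / A = 80930 / 1275 = 63.48 MPa.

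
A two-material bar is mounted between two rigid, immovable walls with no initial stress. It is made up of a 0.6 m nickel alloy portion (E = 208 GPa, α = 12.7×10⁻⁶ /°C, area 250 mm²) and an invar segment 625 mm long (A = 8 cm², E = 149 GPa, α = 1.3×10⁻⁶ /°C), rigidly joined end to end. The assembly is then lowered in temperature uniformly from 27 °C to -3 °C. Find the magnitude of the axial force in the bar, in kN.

P ≈ 15.1 kN (tensile)

If the supports were absent, the total length change would be Σ αᵢΔT Lᵢ = 12.7×10⁻⁶×30×600 + 1.3×10⁻⁶×30×625 = 0.253 mm.
The rigid supports impose zero overall length change; the single axial force P common to all segments must satisfy P Σ Lᵢ/(AᵢEᵢ) = δ_free.
Σ Lᵢ/(AᵢEᵢ) = 600/(250×208×10³) + 625/(800×149×10³) = 1.678×10⁻⁵ mm/N.
Hence P = δ_free / Σ(L/AE) = 0.253/1.678×10⁻⁵ = 15.07 kN (tensile).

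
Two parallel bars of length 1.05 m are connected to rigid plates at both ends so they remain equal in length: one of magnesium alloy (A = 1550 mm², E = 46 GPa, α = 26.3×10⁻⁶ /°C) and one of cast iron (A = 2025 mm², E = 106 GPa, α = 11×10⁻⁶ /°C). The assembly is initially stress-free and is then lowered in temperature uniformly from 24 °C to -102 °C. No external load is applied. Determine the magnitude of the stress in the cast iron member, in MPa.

The magnesium alloy has the larger α, so on cooling it would change length more than the cast iron if both were free. The rigid plates force a common final length, so the magnesium alloy is put into tension and the cast iron into compression, with equal and opposite forces P (no external load).
Setting the final lengths equal and cancelling L: (α₁ − α₂)ΔT = P/(A₁E₁) + P/(A₂E₂).
|α₁ − α₂|·ΔT = 15.3×10⁻⁶ × 126 = 0.001928.
1/(A₁E₁) + 1/(A₂E₂) = 1/(1550×46×10³) + 1/(2025×106×10³) = 1.868×10⁻⁸ N⁻¹.
P = 0.001928 / 1.868×10⁻⁸ = 103200 N = 103.2 kN.
σ_{cast iron} = P/A₂ = 103200/2025 = 50.95 MPa, compressive.

σ ≈ 51 MPa (compressive)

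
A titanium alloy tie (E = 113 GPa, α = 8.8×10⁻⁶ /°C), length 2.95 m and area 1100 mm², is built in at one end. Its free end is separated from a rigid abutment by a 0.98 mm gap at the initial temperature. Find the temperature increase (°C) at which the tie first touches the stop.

ΔT ≈ 37.8 °C

The gap closes when αΔT L = 0.98 mm, since the tie is still unstressed at that instant.
So ΔT = g/(αL) = 0.98/(8.8×10⁻⁶ × 2950) = 37.75 °C.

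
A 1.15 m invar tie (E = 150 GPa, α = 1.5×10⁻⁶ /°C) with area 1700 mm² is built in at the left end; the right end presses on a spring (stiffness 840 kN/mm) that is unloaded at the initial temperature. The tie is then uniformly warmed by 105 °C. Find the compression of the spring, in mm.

If the spring were absent the tie would lengthen by αΔT L = 1.5×10⁻⁶ × 105 × 1150 = 0.1811 mm.
Let P be the compressive force at the spring. The tie shortens elastically by PL/(AE) and the spring compresses by P/k; together these equal δ_free.
P [ L/(AE) + 1/k ] = δ_free → P [ 1150/(1700×150×10³) + 1/(840×10³) ] = 0.1811.
P = 0.1811 / 5.7×10⁻⁶ = 31770 N.
Spring compression = P/k = 31770/(840×10³) = 0.03783 mm.

δ ≈ 0.0378 mm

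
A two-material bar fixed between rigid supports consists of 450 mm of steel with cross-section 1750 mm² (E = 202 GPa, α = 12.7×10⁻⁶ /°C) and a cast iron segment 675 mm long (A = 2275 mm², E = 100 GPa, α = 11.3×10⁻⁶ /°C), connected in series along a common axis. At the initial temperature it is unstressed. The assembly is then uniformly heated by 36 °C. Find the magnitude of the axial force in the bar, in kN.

Free thermal expansion of the whole bar: Σ αᵢΔT Lᵢ = 12.7×10⁻⁶×36×450 + 11.3×10⁻⁶×36×675 = 0.4803 mm.
The rigid supports impose zero overall length change; the single axial force P common to all segments must satisfy P Σ Lᵢ/(AᵢEᵢ) = δ_free.
The series flexibility is Σ Lᵢ/(AᵢEᵢ) = 450/(1750×202×10³) + 675/(2275×100×10³) = 4.24×10⁻⁶ mm/N.
P = 0.4803 / 4.24×10⁻⁶ = 113300 N = 113.3 kN, compressive.

P ≈ 113 kN (compressive)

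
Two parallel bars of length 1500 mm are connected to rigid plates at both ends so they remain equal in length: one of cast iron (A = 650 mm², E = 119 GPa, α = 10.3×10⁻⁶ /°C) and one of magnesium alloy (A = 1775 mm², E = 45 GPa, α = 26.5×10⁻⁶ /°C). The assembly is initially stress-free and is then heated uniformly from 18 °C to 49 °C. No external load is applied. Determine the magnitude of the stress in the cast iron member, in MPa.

σ ≈ 30.4 MPa (tensile)

The magnesium alloy has the larger α, so on heating it would change length more than the cast iron if both were free. The rigid plates force a common final length, so the magnesium alloy is put into compression and the cast iron into tension, with equal and opposite forces P (no external load).
Equating the net (thermal + elastic) strains gives |α₁ − α₂|·ΔT = P·[1/(A₁E₁) + 1/(A₂E₂)].
|α₁ − α₂|·ΔT = 16.2×10⁻⁶ × 31 = 0.0005022.
1/(A₁E₁) + 1/(A₂E₂) = 1/(650×119×10³) + 1/(1775×45×10³) = 2.545×10⁻⁸ N⁻¹.
So P = 0.0005022 / 2.545×10⁻⁸ = 19.73 kN.
σ_{cast iron} = P/A₁ = 19730/650 = 30.36 MPa, tensile.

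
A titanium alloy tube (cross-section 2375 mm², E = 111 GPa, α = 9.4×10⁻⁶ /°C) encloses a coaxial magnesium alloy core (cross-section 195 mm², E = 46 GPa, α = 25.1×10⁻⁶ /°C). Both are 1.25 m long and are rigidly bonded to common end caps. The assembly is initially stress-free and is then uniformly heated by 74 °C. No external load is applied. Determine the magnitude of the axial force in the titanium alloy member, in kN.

P ≈ 10.1 kN (tensile in the titanium alloy)

Both members must finish at the same length. With the larger α, the magnesium alloy tends to over-expand; the plates restrain it, putting the magnesium alloy in compression and the titanium alloy in tension. With no external load the two internal forces are equal and opposite, magnitude P.
Equating the net (thermal + elastic) strains gives |α₁ − α₂|·ΔT = P·[1/(A₁E₁) + 1/(A₂E₂)].
|α₁ − α₂|·ΔT = 15.7×10⁻⁶ × 74 = 0.001162.
1/(A₁E₁) + 1/(A₂E₂) = 1/(2375×111×10³) + 1/(195×46×10³) = 1.153×10⁻⁷ N⁻¹.
P = 0.001162 / 1.153×10⁻⁷ = 10080 N = 10.08 kN.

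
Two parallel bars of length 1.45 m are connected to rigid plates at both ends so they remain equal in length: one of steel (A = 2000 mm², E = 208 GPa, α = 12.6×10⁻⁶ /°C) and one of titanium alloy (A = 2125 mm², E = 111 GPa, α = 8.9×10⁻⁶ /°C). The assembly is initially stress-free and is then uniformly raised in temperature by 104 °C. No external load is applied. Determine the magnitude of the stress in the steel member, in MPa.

σ ≈ 29 MPa (compressive)

Both members must finish at the same length. With the larger α, the steel tends to over-expand; the plates restrain it, putting the steel in compression and the titanium alloy in tension. With no external load the two internal forces are equal and opposite, magnitude P.
Setting the final lengths equal and cancelling L: (α₁ − α₂)ΔT = P/(A₁E₁) + P/(A₂E₂).
|α₁ − α₂|·ΔT = 3.7×10⁻⁶ × 104 = 0.0003848.
1/(A₁E₁) + 1/(A₂E₂) = 1/(2000×208×10³) + 1/(2125×111×10³) = 6.643×10⁻⁹ N⁻¹.
So P = 0.0003848 / 6.643×10⁻⁹ = 57.92 kN.
σ_{steel} = P/A₁ = 57920/2000 = 28.96 MPa, compressive.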